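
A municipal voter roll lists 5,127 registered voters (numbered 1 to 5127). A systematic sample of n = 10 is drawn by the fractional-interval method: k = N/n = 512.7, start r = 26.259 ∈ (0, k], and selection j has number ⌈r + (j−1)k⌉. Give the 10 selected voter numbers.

27, 539, 1052, 1565, 2078, 2590, 3103, 3616, 4128, 4641

j=1: r + 0k = 26.259 → ⌈·⌉ = 27
j=2: r + 1k = 538.959 → ⌈·⌉ = 539
j=3: r + 2k = 1051.659 → ⌈·⌉ = 1052
j=4: r + 3k = 1564.359 → ⌈·⌉ = 1565
j=5: r + 4k = 2077.059 → ⌈·⌉ = 2078
j=6: r + 5k = 2589.759 → ⌈·⌉ = 2590
j=7: r + 6k = 3102.459 → ⌈·⌉ = 3103
j=8: r + 7k = 3615.159 → ⌈·⌉ = 3616
j=9: r + 8k = 4127.859 → ⌈·⌉ = 4128
j=10: r + 9k = 4640.559 → ⌈·⌉ = 4641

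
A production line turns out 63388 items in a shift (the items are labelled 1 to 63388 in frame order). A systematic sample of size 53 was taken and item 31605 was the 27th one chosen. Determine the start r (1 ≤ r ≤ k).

k = 63388/53 = 1196
r = 31605 − (27−1)×1196 = 31605 − 31096 = 509

509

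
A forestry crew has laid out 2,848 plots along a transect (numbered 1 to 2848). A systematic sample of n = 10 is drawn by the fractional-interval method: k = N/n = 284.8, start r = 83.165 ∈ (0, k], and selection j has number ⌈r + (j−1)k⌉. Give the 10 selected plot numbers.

84, 368, 653, 938, 1223, 1508, 1792, 2077, 2362, 2647

j=1: r + 0k = 83.165 → ⌈·⌉ = 84
j=2: r + 1k = 367.965 → ⌈·⌉ = 368
j=3: r + 2k = 652.765 → ⌈·⌉ = 653
j=4: r + 3k = 937.565 → ⌈·⌉ = 938
j=5: r + 4k = 1222.365 → ⌈·⌉ = 1223
j=6: r + 5k = 1507.165 → ⌈·⌉ = 1508
j=7: r + 6k = 1791.965 → ⌈·⌉ = 1792
j=8: r + 7k = 2076.765 → ⌈·⌉ = 2077
j=9: r + 8k = 2361.565 → ⌈·⌉ = 2362
j=10: r + 9k = 2646.365 → ⌈·⌉ = 2647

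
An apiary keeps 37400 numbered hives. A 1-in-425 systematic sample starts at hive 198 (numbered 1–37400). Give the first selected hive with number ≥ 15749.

15923

k = 425
Steps past start: ⌈(15749 − 198)/425⌉ = ⌈15551/425⌉ = 37
Selected hive: 198 + 37×425 = 15923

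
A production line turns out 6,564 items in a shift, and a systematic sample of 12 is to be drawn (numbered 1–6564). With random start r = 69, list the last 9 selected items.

1710, 2257, 2804, 3351, 3898, 4445, 4992, 5539, 6086

k = N/n = 6564/12 = 547
4th selection = 69 + 3×547 = 1710
5th: 1710 + 547 = 2257
6th: 2257 + 547 = 2804
7th: 2804 + 547 = 3351
8th: 3351 + 547 = 3898
9th: 3898 + 547 = 4445
10th: 4445 + 547 = 4992
11th: 4992 + 547 = 5539
12th: 5539 + 547 = 6086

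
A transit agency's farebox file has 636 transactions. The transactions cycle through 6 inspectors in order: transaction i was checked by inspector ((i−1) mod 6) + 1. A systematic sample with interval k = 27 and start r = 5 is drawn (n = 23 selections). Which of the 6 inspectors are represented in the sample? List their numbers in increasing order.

Consecutive selections differ by k = 27, so their inspector numbers differ by 27 mod 6 = 3.
gcd(27, 6) = 3, so the sample visits 6/3 = 2 distinct residues mod 6.
Start 5 is inspector 5; the inspectors hit are 2, 5.

2, 5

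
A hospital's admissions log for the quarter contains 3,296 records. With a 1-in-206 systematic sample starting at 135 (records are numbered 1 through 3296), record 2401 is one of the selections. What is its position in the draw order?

k = 206
position = (2401 − 135)/206 + 1 = 2266/206 + 1 = 11 + 1 = 12

12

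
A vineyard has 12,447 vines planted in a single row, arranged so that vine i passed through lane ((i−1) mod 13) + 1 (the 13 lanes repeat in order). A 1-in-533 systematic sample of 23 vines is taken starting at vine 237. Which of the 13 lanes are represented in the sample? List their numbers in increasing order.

3

Consecutive selections differ by k = 533, so their lane numbers differ by 533 mod 13 = 0.
gcd(533, 13) = 13, so the sample visits 13/13 = 1 distinct residues mod 13.
Start 237 is lane 3; the lanes hit are 3.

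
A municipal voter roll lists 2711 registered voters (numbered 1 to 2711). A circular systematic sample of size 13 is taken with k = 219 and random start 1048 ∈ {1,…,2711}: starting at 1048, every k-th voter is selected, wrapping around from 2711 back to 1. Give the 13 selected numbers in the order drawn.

Selection 1: 1048
Selection 2: 1048 + 219 = 1267
Selection 3: 1267 + 219 = 1486
Selection 4: 1486 + 219 = 1705
Selection 5: 1705 + 219 = 1924
Selection 6: 1924 + 219 = 2143
Selection 7: 2143 + 219 = 2362
Selection 8: 2362 + 219 = 2581
Selection 9: 2581 + 219 = 2800 → 2800 − 2711 = 89
Selection 10: 89 + 219 = 308
Selection 11: 308 + 219 = 527
Selection 12: 527 + 219 = 746
Selection 13: 746 + 219 = 965

1048, 1267, 1486, 1705, 1924, 2143, 2362, 2581, 89, 308, 527, 746, 965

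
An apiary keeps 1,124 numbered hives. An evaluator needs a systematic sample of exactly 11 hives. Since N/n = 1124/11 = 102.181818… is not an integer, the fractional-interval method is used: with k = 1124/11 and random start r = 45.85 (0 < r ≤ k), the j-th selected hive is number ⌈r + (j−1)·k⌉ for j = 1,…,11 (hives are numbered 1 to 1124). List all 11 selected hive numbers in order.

j=1: r + 0k = 45.85 → ⌈·⌉ = 46
j=2: r + 1k = 148.031818… → ⌈·⌉ = 149
j=3: r + 2k = 250.213636… → ⌈·⌉ = 251
j=4: r + 3k = 352.395454… → ⌈·⌉ = 353
j=5: r + 4k = 454.577272… → ⌈·⌉ = 455
j=6: r + 5k = 556.759090… → ⌈·⌉ = 557
j=7: r + 6k = 658.940909… → ⌈·⌉ = 659
j=8: r + 7k = 761.122727… → ⌈·⌉ = 762
j=9: r + 8k = 863.304545… → ⌈·⌉ = 864
j=10: r + 9k = 965.486363… → ⌈·⌉ = 966
j=11: r + 10k = 1067.668181… → ⌈·⌉ = 1068

46, 149, 251, 353, 455, 557, 659, 762, 864, 966, 1068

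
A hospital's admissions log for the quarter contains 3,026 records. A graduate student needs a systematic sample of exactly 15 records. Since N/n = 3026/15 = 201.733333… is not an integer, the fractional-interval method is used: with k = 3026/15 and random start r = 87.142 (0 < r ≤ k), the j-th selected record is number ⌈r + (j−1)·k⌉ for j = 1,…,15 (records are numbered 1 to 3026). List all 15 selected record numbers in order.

j=1: r + 0k = 87.142 → ⌈·⌉ = 88
j=2: r + 1k = 288.875333… → ⌈·⌉ = 289
j=3: r + 2k = 490.608666… → ⌈·⌉ = 491
j=4: r + 3k = 692.342 → ⌈·⌉ = 693
j=5: r + 4k = 894.075333… → ⌈·⌉ = 895
j=6: r + 5k = 1095.808666… → ⌈·⌉ = 1096
j=7: r + 6k = 1297.542 → ⌈·⌉ = 1298
j=8: r + 7k = 1499.275333… → ⌈·⌉ = 1500
j=9: r + 8k = 1701.008666… → ⌈·⌉ = 1702
j=10: r + 9k = 1902.742 → ⌈·⌉ = 1903
j=11: r + 10k = 2104.475333… → ⌈·⌉ = 2105
j=12: r + 11k = 2306.208666… → ⌈·⌉ = 2307
j=13: r + 12k = 2507.942 → ⌈·⌉ = 2508
j=14: r + 13k = 2709.675333… → ⌈·⌉ = 2710
j=15: r + 14k = 2911.408666… → ⌈·⌉ = 2912

88, 289, 491, 693, 895, 1096, 1298, 1500, 1702, 1903, 2105, 2307, 2508, 2710, 2912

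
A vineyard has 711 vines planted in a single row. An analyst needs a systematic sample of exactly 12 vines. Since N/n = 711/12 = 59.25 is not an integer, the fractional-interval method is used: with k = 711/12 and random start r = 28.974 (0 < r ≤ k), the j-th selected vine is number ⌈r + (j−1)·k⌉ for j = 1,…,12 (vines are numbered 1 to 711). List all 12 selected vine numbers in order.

29, 89, 148, 207, 266, 326, 385, 444, 503, 563, 622, 681

j=1: r + 0k = 28.974 → ⌈·⌉ = 29
j=2: r + 1k = 88.224 → ⌈·⌉ = 89
j=3: r + 2k = 147.474 → ⌈·⌉ = 148
j=4: r + 3k = 206.724 → ⌈·⌉ = 207
j=5: r + 4k = 265.974 → ⌈·⌉ = 266
j=6: r + 5k = 325.224 → ⌈·⌉ = 326
j=7: r + 6k = 384.474 → ⌈·⌉ = 385
j=8: r + 7k = 443.724 → ⌈·⌉ = 444
j=9: r + 8k = 502.974 → ⌈·⌉ = 503
j=10: r + 9k = 562.224 → ⌈·⌉ = 563
j=11: r + 10k = 621.474 → ⌈·⌉ = 622
j=12: r + 11k = 680.724 → ⌈·⌉ = 681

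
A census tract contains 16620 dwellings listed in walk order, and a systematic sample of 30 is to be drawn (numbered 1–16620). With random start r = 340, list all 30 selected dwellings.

340, 894, 1448, 2002, 2556, 3110, 3664, 4218, 4772, 5326, 5880, 6434, 6988, 7542, 8096, 8650, 9204, 9758, 10312, 10866, 11420, 11974, 12528, 13082, 13636, 14190, 14744, 15298, 15852, 16406

k = N/n = 16620/30 = 554
dwelling 1: 340
dwelling 2: 340 + 554 = 894
dwelling 3: 894 + 554 = 1448
dwelling 4: 1448 + 554 = 2002
dwelling 5: 2002 + 554 = 2556
dwelling 6: 2556 + 554 = 3110
dwelling 7: 3110 + 554 = 3664
dwelling 8: 3664 + 554 = 4218
dwelling 9: 4218 + 554 = 4772
dwelling 10: 4772 + 554 = 5326
dwelling 11: 5326 + 554 = 5880
dwelling 12: 5880 + 554 = 6434
dwelling 13: 6434 + 554 = 6988
dwelling 14: 6988 + 554 = 7542
dwelling 15: 7542 + 554 = 8096
dwelling 16: 8096 + 554 = 8650
dwelling 17: 8650 + 554 = 9204
dwelling 18: 9204 + 554 = 9758
dwelling 19: 9758 + 554 = 10312
dwelling 20: 10312 + 554 = 10866
dwelling 21: 10866 + 554 = 11420
dwelling 22: 11420 + 554 = 11974
dwelling 23: 11974 + 554 = 12528
dwelling 24: 12528 + 554 = 13082
dwelling 25: 13082 + 554 = 13636
dwelling 26: 13636 + 554 = 14190
dwelling 27: 14190 + 554 = 14744
dwelling 28: 14744 + 554 = 15298
dwelling 29: 15298 + 554 = 15852
dwelling 30: 15852 + 554 = 16406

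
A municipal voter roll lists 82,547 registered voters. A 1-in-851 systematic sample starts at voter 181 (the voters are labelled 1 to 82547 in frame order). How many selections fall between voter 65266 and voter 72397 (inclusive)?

8

k = 851
First selection ≥ 65266: 181 + ⌈(65266−181)/851⌉·851 = 181 + 77×851 = 65708
Last selection ≤ 72397: 181 + ⌊(72397−181)/851⌋·851 = 181 + 84×851 = 71665
Count = 84 − 77 + 1 = 8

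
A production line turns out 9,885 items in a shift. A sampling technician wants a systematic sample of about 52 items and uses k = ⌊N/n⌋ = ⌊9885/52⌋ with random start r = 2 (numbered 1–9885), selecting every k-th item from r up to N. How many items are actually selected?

k = ⌊9885/52⌋ = 190
Achieved size = ⌊(9885 − 2)/190⌋ + 1 = ⌊9883/190⌋ + 1 = 52 + 1 = 53
(last selection: 2 + 52×190 = 9882 ≤ 9885; next would be 10072 > 9885)

53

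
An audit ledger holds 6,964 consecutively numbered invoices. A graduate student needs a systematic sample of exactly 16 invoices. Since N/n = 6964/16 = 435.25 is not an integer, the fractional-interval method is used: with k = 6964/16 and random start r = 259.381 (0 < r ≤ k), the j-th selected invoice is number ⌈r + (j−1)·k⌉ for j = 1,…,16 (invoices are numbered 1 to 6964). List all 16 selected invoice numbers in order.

j=1: r + 0k = 259.381 → ⌈·⌉ = 260
j=2: r + 1k = 694.631 → ⌈·⌉ = 695
j=3: r + 2k = 1129.881 → ⌈·⌉ = 1130
j=4: r + 3k = 1565.131 → ⌈·⌉ = 1566
j=5: r + 4k = 2000.381 → ⌈·⌉ = 2001
j=6: r + 5k = 2435.631 → ⌈·⌉ = 2436
j=7: r + 6k = 2870.881 → ⌈·⌉ = 2871
j=8: r + 7k = 3306.131 → ⌈·⌉ = 3307
j=9: r + 8k = 3741.381 → ⌈·⌉ = 3742
j=10: r + 9k = 4176.631 → ⌈·⌉ = 4177
j=11: r + 10k = 4611.881 → ⌈·⌉ = 4612
j=12: r + 11k = 5047.131 → ⌈·⌉ = 5048
j=13: r + 12k = 5482.381 → ⌈·⌉ = 5483
j=14: r + 13k = 5917.631 → ⌈·⌉ = 5918
j=15: r + 14k = 6352.881 → ⌈·⌉ = 6353
j=16: r + 15k = 6788.131 → ⌈·⌉ = 6789

260, 695, 1130, 1566, 2001, 2436, 2871, 3307, 3742, 4177, 4612, 5048, 5483, 5918, 6353, 6789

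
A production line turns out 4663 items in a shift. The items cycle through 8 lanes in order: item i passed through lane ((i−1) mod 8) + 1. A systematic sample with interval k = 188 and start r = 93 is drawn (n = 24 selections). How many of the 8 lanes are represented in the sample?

Consecutive selections differ by k = 188, so their lane numbers differ by 188 mod 8 = 4.
gcd(188, 8) = 4, so the sample visits 8/4 = 2 distinct residues mod 8.
Start 93 is lane 5; the lanes hit are 1, 5.

2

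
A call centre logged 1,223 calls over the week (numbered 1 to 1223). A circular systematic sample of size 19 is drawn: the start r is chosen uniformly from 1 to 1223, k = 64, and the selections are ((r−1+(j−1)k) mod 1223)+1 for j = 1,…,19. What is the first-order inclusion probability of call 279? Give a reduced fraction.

19/1223

For each position j, as r ranges over 1…1223 the j-th selection hits every call exactly once, so call 279 is selected for exactly 19 of the 1223 starts.
Inclusion probability = 19/1223.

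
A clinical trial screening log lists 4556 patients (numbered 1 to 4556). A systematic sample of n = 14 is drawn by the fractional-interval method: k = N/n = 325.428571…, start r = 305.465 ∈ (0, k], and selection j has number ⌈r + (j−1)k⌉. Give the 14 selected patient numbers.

306, 631, 957, 1282, 1608, 1933, 2259, 2584, 2909, 3235, 3560, 3886, 4211, 4537

j=1: r + 0k = 305.465 → ⌈·⌉ = 306
j=2: r + 1k = 630.893571… → ⌈·⌉ = 631
j=3: r + 2k = 956.322142… → ⌈·⌉ = 957
j=4: r + 3k = 1281.750714… → ⌈·⌉ = 1282
j=5: r + 4k = 1607.179285… → ⌈·⌉ = 1608
j=6: r + 5k = 1932.607857… → ⌈·⌉ = 1933
j=7: r + 6k = 2258.036428… → ⌈·⌉ = 2259
j=8: r + 7k = 2583.465 → ⌈·⌉ = 2584
j=9: r + 8k = 2908.893571… → ⌈·⌉ = 2909
j=10: r + 9k = 3234.322142… → ⌈·⌉ = 3235
j=11: r + 10k = 3559.750714… → ⌈·⌉ = 3560
j=12: r + 11k = 3885.179285… → ⌈·⌉ = 3886
j=13: r + 12k = 4210.607857… → ⌈·⌉ = 4211
j=14: r + 13k = 4536.036428… → ⌈·⌉ = 4537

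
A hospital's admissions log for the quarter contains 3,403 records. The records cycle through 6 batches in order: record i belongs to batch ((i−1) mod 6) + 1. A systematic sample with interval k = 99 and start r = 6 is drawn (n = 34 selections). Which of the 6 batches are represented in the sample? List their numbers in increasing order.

3, 6

Consecutive selections differ by k = 99, so their batch numbers differ by 99 mod 6 = 3.
gcd(99, 6) = 3, so the sample visits 6/3 = 2 distinct residues mod 6.
Start 6 is batch 6; the batches hit are 3, 6.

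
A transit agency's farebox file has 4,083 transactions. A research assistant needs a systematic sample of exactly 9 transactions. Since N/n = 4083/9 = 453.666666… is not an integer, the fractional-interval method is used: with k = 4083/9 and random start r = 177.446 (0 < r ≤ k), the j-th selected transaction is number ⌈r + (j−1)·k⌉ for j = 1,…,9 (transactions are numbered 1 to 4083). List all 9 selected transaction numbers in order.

178, 632, 1085, 1539, 1993, 2446, 2900, 3354, 3807

j=1: r + 0k = 177.446 → ⌈·⌉ = 178
j=2: r + 1k = 631.112666… → ⌈·⌉ = 632
j=3: r + 2k = 1084.779333… → ⌈·⌉ = 1085
j=4: r + 3k = 1538.446 → ⌈·⌉ = 1539
j=5: r + 4k = 1992.112666… → ⌈·⌉ = 1993
j=6: r + 5k = 2445.779333… → ⌈·⌉ = 2446
j=7: r + 6k = 2899.446 → ⌈·⌉ = 2900
j=8: r + 7k = 3353.112666… → ⌈·⌉ = 3354
j=9: r + 8k = 3806.779333… → ⌈·⌉ = 3807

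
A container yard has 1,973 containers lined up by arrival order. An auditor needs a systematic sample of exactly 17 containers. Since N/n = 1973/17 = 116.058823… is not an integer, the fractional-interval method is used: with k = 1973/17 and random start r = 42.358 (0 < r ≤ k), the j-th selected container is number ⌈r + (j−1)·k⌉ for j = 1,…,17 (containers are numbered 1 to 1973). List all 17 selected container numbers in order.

43, 159, 275, 391, 507, 623, 739, 855, 971, 1087, 1203, 1320, 1436, 1552, 1668, 1784, 1900

j=1: r + 0k = 42.358 → ⌈·⌉ = 43
j=2: r + 1k = 158.416823… → ⌈·⌉ = 159
j=3: r + 2k = 274.475647… → ⌈·⌉ = 275
j=4: r + 3k = 390.534470… → ⌈·⌉ = 391
j=5: r + 4k = 506.593294… → ⌈·⌉ = 507
j=6: r + 5k = 622.652117… → ⌈·⌉ = 623
j=7: r + 6k = 738.710941… → ⌈·⌉ = 739
j=8: r + 7k = 854.769764… → ⌈·⌉ = 855
j=9: r + 8k = 970.828588… → ⌈·⌉ = 971
j=10: r + 9k = 1086.887411… → ⌈·⌉ = 1087
j=11: r + 10k = 1202.946235… → ⌈·⌉ = 1203
j=12: r + 11k = 1319.005058… → ⌈·⌉ = 1320
j=13: r + 12k = 1435.063882… → ⌈·⌉ = 1436
j=14: r + 13k = 1551.122705… → ⌈·⌉ = 1552
j=15: r + 14k = 1667.181529… → ⌈·⌉ = 1668
j=16: r + 15k = 1783.240352… → ⌈·⌉ = 1784
j=17: r + 16k = 1899.299176… → ⌈·⌉ = 1900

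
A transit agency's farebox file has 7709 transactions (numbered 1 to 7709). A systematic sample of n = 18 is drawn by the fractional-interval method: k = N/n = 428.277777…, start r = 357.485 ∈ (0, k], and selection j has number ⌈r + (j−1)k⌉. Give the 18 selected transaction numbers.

358, 786, 1215, 1643, 2071, 2499, 2928, 3356, 3784, 4212, 4641, 5069, 5497, 5926, 6354, 6782, 7210, 7639

j=1: r + 0k = 357.485 → ⌈·⌉ = 358
j=2: r + 1k = 785.762777… → ⌈·⌉ = 786
j=3: r + 2k = 1214.040555… → ⌈·⌉ = 1215
j=4: r + 3k = 1642.318333… → ⌈·⌉ = 1643
j=5: r + 4k = 2070.596111… → ⌈·⌉ = 2071
j=6: r + 5k = 2498.873888… → ⌈·⌉ = 2499
j=7: r + 6k = 2927.151666… → ⌈·⌉ = 2928
j=8: r + 7k = 3355.429444… → ⌈·⌉ = 3356
j=9: r + 8k = 3783.707222… → ⌈·⌉ = 3784
j=10: r + 9k = 4211.985 → ⌈·⌉ = 4212
j=11: r + 10k = 4640.262777… → ⌈·⌉ = 4641
j=12: r + 11k = 5068.540555… → ⌈·⌉ = 5069
j=13: r + 12k = 5496.818333… → ⌈·⌉ = 5497
j=14: r + 13k = 5925.096111… → ⌈·⌉ = 5926
j=15: r + 14k = 6353.373888… → ⌈·⌉ = 6354
j=16: r + 15k = 6781.651666… → ⌈·⌉ = 6782
j=17: r + 16k = 7209.929444… → ⌈·⌉ = 7210
j=18: r + 17k = 7638.207222… → ⌈·⌉ = 7639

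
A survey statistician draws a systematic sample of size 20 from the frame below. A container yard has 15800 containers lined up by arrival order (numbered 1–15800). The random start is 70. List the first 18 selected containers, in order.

70, 860, 1650, 2440, 3230, 4020, 4810, 5600, 6390, 7180, 7970, 8760, 9550, 10340, 11130, 11920, 12710, 13500

k = N/n = 15800/20 = 790
container 1: 70
container 2: 70 + 790 = 860
container 3: 860 + 790 = 1650
container 4: 1650 + 790 = 2440
container 5: 2440 + 790 = 3230
container 6: 3230 + 790 = 4020
container 7: 4020 + 790 = 4810
container 8: 4810 + 790 = 5600
container 9: 5600 + 790 = 6390
container 10: 6390 + 790 = 7180
container 11: 7180 + 790 = 7970
container 12: 7970 + 790 = 8760
container 13: 8760 + 790 = 9550
container 14: 9550 + 790 = 10340
container 15: 10340 + 790 = 11130
container 16: 11130 + 790 = 11920
container 17: 11920 + 790 = 12710
container 18: 12710 + 790 = 13500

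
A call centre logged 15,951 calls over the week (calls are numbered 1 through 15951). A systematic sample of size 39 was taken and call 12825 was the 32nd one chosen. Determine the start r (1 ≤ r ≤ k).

k = 15951/39 = 409
r = 12825 − (32−1)×409 = 12825 − 12679 = 146

146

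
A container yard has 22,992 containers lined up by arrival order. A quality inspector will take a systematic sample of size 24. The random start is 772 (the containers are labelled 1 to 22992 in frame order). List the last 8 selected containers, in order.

16100, 17058, 18016, 18974, 19932, 20890, 21848, 22806

k = N/n = 22992/24 = 958
17th selection = 772 + 16×958 = 16100
18th: 16100 + 958 = 17058
19th: 17058 + 958 = 18016
20th: 18016 + 958 = 18974
21st: 18974 + 958 = 19932
22nd: 19932 + 958 = 20890
23rd: 20890 + 958 = 21848
24th: 21848 + 958 = 22806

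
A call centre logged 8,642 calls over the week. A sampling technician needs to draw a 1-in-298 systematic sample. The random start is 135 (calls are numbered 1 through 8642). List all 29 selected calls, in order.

call 1: 135
call 2: 135 + 298 = 433
call 3: 433 + 298 = 731
call 4: 731 + 298 = 1029
call 5: 1029 + 298 = 1327
call 6: 1327 + 298 = 1625
call 7: 1625 + 298 = 1923
call 8: 1923 + 298 = 2221
call 9: 2221 + 298 = 2519
call 10: 2519 + 298 = 2817
call 11: 2817 + 298 = 3115
call 12: 3115 + 298 = 3413
call 13: 3413 + 298 = 3711
call 14: 3711 + 298 = 4009
call 15: 4009 + 298 = 4307
call 16: 4307 + 298 = 4605
call 17: 4605 + 298 = 4903
call 18: 4903 + 298 = 5201
call 19: 5201 + 298 = 5499
call 20: 5499 + 298 = 5797
call 21: 5797 + 298 = 6095
call 22: 6095 + 298 = 6393
call 23: 6393 + 298 = 6691
call 24: 6691 + 298 = 6989
call 25: 6989 + 298 = 7287
call 26: 7287 + 298 = 7585
call 27: 7585 + 298 = 7883
call 28: 7883 + 298 = 8181
call 29: 8181 + 298 = 8479

135, 433, 731, 1029, 1327, 1625, 1923, 2221, 2519, 2817, 3115, 3413, 3711, 4009, 4307, 4605, 4903, 5201, 5499, 5797, 6095, 6393, 6691, 6989, 7287, 7585, 7883, 8181, 8479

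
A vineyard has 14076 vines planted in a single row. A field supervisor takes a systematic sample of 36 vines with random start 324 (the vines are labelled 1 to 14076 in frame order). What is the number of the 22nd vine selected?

k = 14076/36 = 391
22nd selection = r + (22−1)·k = 324 + 21×391 = 324 + 8211 = 8535

8535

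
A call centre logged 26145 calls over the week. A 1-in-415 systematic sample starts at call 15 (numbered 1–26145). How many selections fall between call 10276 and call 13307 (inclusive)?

8

k = 415
First selection ≥ 10276: 15 + ⌈(10276−15)/415⌉·415 = 15 + 25×415 = 10390
Last selection ≤ 13307: 15 + ⌊(13307−15)/415⌋·415 = 15 + 32×415 = 13295
Count = 32 − 25 + 1 = 8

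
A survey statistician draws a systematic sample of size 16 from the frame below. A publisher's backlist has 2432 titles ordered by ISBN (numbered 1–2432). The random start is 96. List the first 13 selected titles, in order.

k = N/n = 2432/16 = 152
title 1: 96
title 2: 96 + 152 = 248
title 3: 248 + 152 = 400
title 4: 400 + 152 = 552
title 5: 552 + 152 = 704
title 6: 704 + 152 = 856
title 7: 856 + 152 = 1008
title 8: 1008 + 152 = 1160
title 9: 1160 + 152 = 1312
title 10: 1312 + 152 = 1464
title 11: 1464 + 152 = 1616
title 12: 1616 + 152 = 1768
title 13: 1768 + 152 = 1920

96, 248, 400, 552, 704, 856, 1008, 1160, 1312, 1464, 1616, 1768, 1920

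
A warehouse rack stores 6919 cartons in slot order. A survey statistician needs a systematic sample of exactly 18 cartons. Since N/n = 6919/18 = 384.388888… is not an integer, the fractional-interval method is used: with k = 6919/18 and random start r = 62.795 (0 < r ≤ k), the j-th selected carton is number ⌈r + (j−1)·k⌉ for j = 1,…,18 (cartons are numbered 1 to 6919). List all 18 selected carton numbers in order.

63, 448, 832, 1216, 1601, 1985, 2370, 2754, 3138, 3523, 3907, 4292, 4676, 5060, 5445, 5829, 6214, 6598

j=1: r + 0k = 62.795 → ⌈·⌉ = 63
j=2: r + 1k = 447.183888… → ⌈·⌉ = 448
j=3: r + 2k = 831.572777… → ⌈·⌉ = 832
j=4: r + 3k = 1215.961666… → ⌈·⌉ = 1216
j=5: r + 4k = 1600.350555… → ⌈·⌉ = 1601
j=6: r + 5k = 1984.739444… → ⌈·⌉ = 1985
j=7: r + 6k = 2369.128333… → ⌈·⌉ = 2370
j=8: r + 7k = 2753.517222… → ⌈·⌉ = 2754
j=9: r + 8k = 3137.906111… → ⌈·⌉ = 3138
j=10: r + 9k = 3522.295 → ⌈·⌉ = 3523
j=11: r + 10k = 3906.683888… → ⌈·⌉ = 3907
j=12: r + 11k = 4291.072777… → ⌈·⌉ = 4292
j=13: r + 12k = 4675.461666… → ⌈·⌉ = 4676
j=14: r + 13k = 5059.850555… → ⌈·⌉ = 5060
j=15: r + 14k = 5444.239444… → ⌈·⌉ = 5445
j=16: r + 15k = 5828.628333… → ⌈·⌉ = 5829
j=17: r + 16k = 6213.017222… → ⌈·⌉ = 6214
j=18: r + 17k = 6597.406111… → ⌈·⌉ = 6598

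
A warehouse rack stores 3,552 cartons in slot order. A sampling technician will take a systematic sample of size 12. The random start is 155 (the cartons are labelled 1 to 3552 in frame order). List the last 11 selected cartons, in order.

k = N/n = 3552/12 = 296
2nd selection = 155 + 1×296 = 451
3rd: 451 + 296 = 747
4th: 747 + 296 = 1043
5th: 1043 + 296 = 1339
6th: 1339 + 296 = 1635
7th: 1635 + 296 = 1931
8th: 1931 + 296 = 2227
9th: 2227 + 296 = 2523
10th: 2523 + 296 = 2819
11th: 2819 + 296 = 3115
12th: 3115 + 296 = 3411

451, 747, 1043, 1339, 1635, 1931, 2227, 2523, 2819, 3115, 3411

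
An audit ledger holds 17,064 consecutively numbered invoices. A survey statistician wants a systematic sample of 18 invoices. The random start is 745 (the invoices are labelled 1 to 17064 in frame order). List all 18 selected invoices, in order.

745, 1693, 2641, 3589, 4537, 5485, 6433, 7381, 8329, 9277, 10225, 11173, 12121, 13069, 14017, 14965, 15913, 16861

k = N/n = 17064/18 = 948
invoice 1: 745
invoice 2: 745 + 948 = 1693
invoice 3: 1693 + 948 = 2641
invoice 4: 2641 + 948 = 3589
invoice 5: 3589 + 948 = 4537
invoice 6: 4537 + 948 = 5485
invoice 7: 5485 + 948 = 6433
invoice 8: 6433 + 948 = 7381
invoice 9: 7381 + 948 = 8329
invoice 10: 8329 + 948 = 9277
invoice 11: 9277 + 948 = 10225
invoice 12: 10225 + 948 = 11173
invoice 13: 11173 + 948 = 12121
invoice 14: 12121 + 948 = 13069
invoice 15: 13069 + 948 = 14017
invoice 16: 14017 + 948 = 14965
invoice 17: 14965 + 948 = 15913
invoice 18: 15913 + 948 = 16861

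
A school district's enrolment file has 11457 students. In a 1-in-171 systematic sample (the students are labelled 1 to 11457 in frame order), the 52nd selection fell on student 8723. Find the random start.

2

k = 171
r = 8723 − (52−1)×171 = 8723 − 8721 = 2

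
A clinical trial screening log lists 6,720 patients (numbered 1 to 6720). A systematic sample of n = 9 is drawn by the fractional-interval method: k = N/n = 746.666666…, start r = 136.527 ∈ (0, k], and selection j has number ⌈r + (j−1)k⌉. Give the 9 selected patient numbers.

137, 884, 1630, 2377, 3124, 3870, 4617, 5364, 6110

j=1: r + 0k = 136.527 → ⌈·⌉ = 137
j=2: r + 1k = 883.193666… → ⌈·⌉ = 884
j=3: r + 2k = 1629.860333… → ⌈·⌉ = 1630
j=4: r + 3k = 2376.527 → ⌈·⌉ = 2377
j=5: r + 4k = 3123.193666… → ⌈·⌉ = 3124
j=6: r + 5k = 3869.860333… → ⌈·⌉ = 3870
j=7: r + 6k = 4616.527 → ⌈·⌉ = 4617
j=8: r + 7k = 5363.193666… → ⌈·⌉ = 5364
j=9: r + 8k = 6109.860333… → ⌈·⌉ = 6110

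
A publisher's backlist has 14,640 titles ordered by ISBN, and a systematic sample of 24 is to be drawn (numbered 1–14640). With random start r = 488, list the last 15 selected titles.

k = N/n = 14640/24 = 610
10th selection = 488 + 9×610 = 5978
11th: 5978 + 610 = 6588
12th: 6588 + 610 = 7198
13th: 7198 + 610 = 7808
14th: 7808 + 610 = 8418
15th: 8418 + 610 = 9028
16th: 9028 + 610 = 9638
17th: 9638 + 610 = 10248
18th: 10248 + 610 = 10858
19th: 10858 + 610 = 11468
20th: 11468 + 610 = 12078
21st: 12078 + 610 = 12688
22nd: 12688 + 610 = 13298
23rd: 13298 + 610 = 13908
24th: 13908 + 610 = 14518

5978, 6588, 7198, 7808, 8418, 9028, 9638, 10248, 10858, 11468, 12078, 12688, 13298, 13908, 14518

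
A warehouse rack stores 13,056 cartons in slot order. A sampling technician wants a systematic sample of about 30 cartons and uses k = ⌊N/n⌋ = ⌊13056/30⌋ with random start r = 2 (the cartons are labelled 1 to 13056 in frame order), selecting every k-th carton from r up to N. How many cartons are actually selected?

k = ⌊13056/30⌋ = 435
Achieved size = ⌊(13056 − 2)/435⌋ + 1 = ⌊13054/435⌋ + 1 = 30 + 1 = 31
(last selection: 2 + 30×435 = 13052 ≤ 13056; next would be 13487 > 13056)

31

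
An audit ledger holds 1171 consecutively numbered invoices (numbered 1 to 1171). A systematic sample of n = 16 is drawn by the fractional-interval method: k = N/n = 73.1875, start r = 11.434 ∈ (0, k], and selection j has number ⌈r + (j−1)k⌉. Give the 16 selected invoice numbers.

12, 85, 158, 231, 305, 378, 451, 524, 597, 671, 744, 817, 890, 963, 1037, 1110

j=1: r + 0k = 11.434 → ⌈·⌉ = 12
j=2: r + 1k = 84.6215 → ⌈·⌉ = 85
j=3: r + 2k = 157.809 → ⌈·⌉ = 158
j=4: r + 3k = 230.9965 → ⌈·⌉ = 231
j=5: r + 4k = 304.184 → ⌈·⌉ = 305
j=6: r + 5k = 377.3715 → ⌈·⌉ = 378
j=7: r + 6k = 450.559 → ⌈·⌉ = 451
j=8: r + 7k = 523.7465 → ⌈·⌉ = 524
j=9: r + 8k = 596.934 → ⌈·⌉ = 597
j=10: r + 9k = 670.1215 → ⌈·⌉ = 671
j=11: r + 10k = 743.309 → ⌈·⌉ = 744
j=12: r + 11k = 816.4965 → ⌈·⌉ = 817
j=13: r + 12k = 889.684 → ⌈·⌉ = 890
j=14: r + 13k = 962.8715 → ⌈·⌉ = 963
j=15: r + 14k = 1036.059 → ⌈·⌉ = 1037
j=16: r + 15k = 1109.2465 → ⌈·⌉ = 1110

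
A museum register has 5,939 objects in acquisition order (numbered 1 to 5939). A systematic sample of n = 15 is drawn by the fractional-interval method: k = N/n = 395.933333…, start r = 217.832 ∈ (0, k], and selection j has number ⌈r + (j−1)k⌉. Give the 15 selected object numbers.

j=1: r + 0k = 217.832 → ⌈·⌉ = 218
j=2: r + 1k = 613.765333… → ⌈·⌉ = 614
j=3: r + 2k = 1009.698666… → ⌈·⌉ = 1010
j=4: r + 3k = 1405.632 → ⌈·⌉ = 1406
j=5: r + 4k = 1801.565333… → ⌈·⌉ = 1802
j=6: r + 5k = 2197.498666… → ⌈·⌉ = 2198
j=7: r + 6k = 2593.432 → ⌈·⌉ = 2594
j=8: r + 7k = 2989.365333… → ⌈·⌉ = 2990
j=9: r + 8k = 3385.298666… → ⌈·⌉ = 3386
j=10: r + 9k = 3781.232 → ⌈·⌉ = 3782
j=11: r + 10k = 4177.165333… → ⌈·⌉ = 4178
j=12: r + 11k = 4573.098666… → ⌈·⌉ = 4574
j=13: r + 12k = 4969.032 → ⌈·⌉ = 4970
j=14: r + 13k = 5364.965333… → ⌈·⌉ = 5365
j=15: r + 14k = 5760.898666… → ⌈·⌉ = 5761

218, 614, 1010, 1406, 1802, 2198, 2594, 2990, 3386, 3782, 4178, 4574, 4970, 5365, 5761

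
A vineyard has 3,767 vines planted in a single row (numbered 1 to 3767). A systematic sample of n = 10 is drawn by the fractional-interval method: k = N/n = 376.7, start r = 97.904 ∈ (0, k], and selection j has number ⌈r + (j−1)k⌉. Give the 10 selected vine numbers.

j=1: r + 0k = 97.904 → ⌈·⌉ = 98
j=2: r + 1k = 474.604 → ⌈·⌉ = 475
j=3: r + 2k = 851.304 → ⌈·⌉ = 852
j=4: r + 3k = 1228.004 → ⌈·⌉ = 1229
j=5: r + 4k = 1604.704 → ⌈·⌉ = 1605
j=6: r + 5k = 1981.404 → ⌈·⌉ = 1982
j=7: r + 6k = 2358.104 → ⌈·⌉ = 2359
j=8: r + 7k = 2734.804 → ⌈·⌉ = 2735
j=9: r + 8k = 3111.504 → ⌈·⌉ = 3112
j=10: r + 9k = 3488.204 → ⌈·⌉ = 3489

98, 475, 852, 1229, 1605, 1982, 2359, 2735, 3112, 3489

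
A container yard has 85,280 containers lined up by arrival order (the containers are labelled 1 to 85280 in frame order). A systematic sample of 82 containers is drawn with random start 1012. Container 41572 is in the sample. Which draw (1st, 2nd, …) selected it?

k = 85280/82 = 1040
position = (41572 − 1012)/1040 + 1 = 40560/1040 + 1 = 39 + 1 = 40

40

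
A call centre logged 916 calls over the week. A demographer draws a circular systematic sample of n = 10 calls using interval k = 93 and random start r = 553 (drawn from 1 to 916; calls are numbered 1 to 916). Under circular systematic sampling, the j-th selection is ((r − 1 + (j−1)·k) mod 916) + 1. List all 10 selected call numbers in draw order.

Selection 1: 553
Selection 2: 553 + 93 = 646
Selection 3: 646 + 93 = 739
Selection 4: 739 + 93 = 832
Selection 5: 832 + 93 = 925 → 925 − 916 = 9
Selection 6: 9 + 93 = 102
Selection 7: 102 + 93 = 195
Selection 8: 195 + 93 = 288
Selection 9: 288 + 93 = 381
Selection 10: 381 + 93 = 474

553, 646, 739, 832, 9, 102, 195, 288, 381, 474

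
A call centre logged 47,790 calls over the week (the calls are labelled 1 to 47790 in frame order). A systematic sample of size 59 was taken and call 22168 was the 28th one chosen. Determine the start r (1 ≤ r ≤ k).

298

k = 47790/59 = 810
r = 22168 − (28−1)×810 = 22168 − 21870 = 298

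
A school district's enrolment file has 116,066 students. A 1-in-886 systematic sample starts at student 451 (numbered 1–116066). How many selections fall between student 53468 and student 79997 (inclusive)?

k = 886
First selection ≥ 53468: 451 + ⌈(53468−451)/886⌉·886 = 451 + 60×886 = 53611
Last selection ≤ 79997: 451 + ⌊(79997−451)/886⌋·886 = 451 + 89×886 = 79305
Count = 89 − 60 + 1 = 30

30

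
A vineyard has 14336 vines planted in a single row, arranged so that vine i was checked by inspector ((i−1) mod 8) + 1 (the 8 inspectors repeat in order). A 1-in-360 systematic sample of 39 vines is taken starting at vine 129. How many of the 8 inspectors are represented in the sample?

1

Consecutive selections differ by k = 360, so their inspector numbers differ by 360 mod 8 = 0.
gcd(360, 8) = 8, so the sample visits 8/8 = 1 distinct residues mod 8.
Start 129 is inspector 1; the inspectors hit are 1.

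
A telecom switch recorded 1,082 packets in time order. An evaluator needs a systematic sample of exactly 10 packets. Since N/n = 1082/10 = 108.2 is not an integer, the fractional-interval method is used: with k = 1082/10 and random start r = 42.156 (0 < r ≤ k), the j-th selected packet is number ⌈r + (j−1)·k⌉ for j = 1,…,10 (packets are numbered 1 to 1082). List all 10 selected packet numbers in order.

j=1: r + 0k = 42.156 → ⌈·⌉ = 43
j=2: r + 1k = 150.356 → ⌈·⌉ = 151
j=3: r + 2k = 258.556 → ⌈·⌉ = 259
j=4: r + 3k = 366.756 → ⌈·⌉ = 367
j=5: r + 4k = 474.956 → ⌈·⌉ = 475
j=6: r + 5k = 583.156 → ⌈·⌉ = 584
j=7: r + 6k = 691.356 → ⌈·⌉ = 692
j=8: r + 7k = 799.556 → ⌈·⌉ = 800
j=9: r + 8k = 907.756 → ⌈·⌉ = 908
j=10: r + 9k = 1015.956 → ⌈·⌉ = 1016

43, 151, 259, 367, 475, 584, 692, 800, 908, 1016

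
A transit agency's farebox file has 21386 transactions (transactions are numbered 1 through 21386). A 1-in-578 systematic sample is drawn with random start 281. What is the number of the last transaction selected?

k = 578
37th selection = r + (37−1)·k = 281 + 36×578 = 281 + 20808 = 21089

21089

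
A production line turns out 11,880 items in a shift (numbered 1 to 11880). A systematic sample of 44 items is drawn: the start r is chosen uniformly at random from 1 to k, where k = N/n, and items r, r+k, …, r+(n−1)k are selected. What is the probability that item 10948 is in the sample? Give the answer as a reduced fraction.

1/270

k = 11880/44 = 270.
Item 10948 is selected iff r ≡ 10948 (mod 270); exactly one such r in {1,…,270}.
Inclusion probability = 1/270.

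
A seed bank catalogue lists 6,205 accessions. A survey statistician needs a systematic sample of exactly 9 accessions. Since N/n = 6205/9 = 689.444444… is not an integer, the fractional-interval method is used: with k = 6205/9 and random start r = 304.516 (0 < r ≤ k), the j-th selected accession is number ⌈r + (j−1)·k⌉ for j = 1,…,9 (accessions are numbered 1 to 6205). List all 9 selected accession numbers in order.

305, 994, 1684, 2373, 3063, 3752, 4442, 5131, 5821

j=1: r + 0k = 304.516 → ⌈·⌉ = 305
j=2: r + 1k = 993.960444… → ⌈·⌉ = 994
j=3: r + 2k = 1683.404888… → ⌈·⌉ = 1684
j=4: r + 3k = 2372.849333… → ⌈·⌉ = 2373
j=5: r + 4k = 3062.293777… → ⌈·⌉ = 3063
j=6: r + 5k = 3751.738222… → ⌈·⌉ = 3752
j=7: r + 6k = 4441.182666… → ⌈·⌉ = 4442
j=8: r + 7k = 5130.627111… → ⌈·⌉ = 5131
j=9: r + 8k = 5820.071555… → ⌈·⌉ = 5821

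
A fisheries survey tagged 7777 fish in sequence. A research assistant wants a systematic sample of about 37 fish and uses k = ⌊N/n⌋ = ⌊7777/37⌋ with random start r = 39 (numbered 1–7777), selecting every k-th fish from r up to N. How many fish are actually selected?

37

k = ⌊7777/37⌋ = 210
Achieved size = ⌊(7777 − 39)/210⌋ + 1 = ⌊7738/210⌋ + 1 = 36 + 1 = 37
(last selection: 39 + 36×210 = 7599 ≤ 7777; next would be 7809 > 7777)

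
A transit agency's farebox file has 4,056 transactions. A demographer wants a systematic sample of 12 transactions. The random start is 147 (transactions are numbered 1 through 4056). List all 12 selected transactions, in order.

k = N/n = 4056/12 = 338
transaction 1: 147
transaction 2: 147 + 338 = 485
transaction 3: 485 + 338 = 823
transaction 4: 823 + 338 = 1161
transaction 5: 1161 + 338 = 1499
transaction 6: 1499 + 338 = 1837
transaction 7: 1837 + 338 = 2175
transaction 8: 2175 + 338 = 2513
transaction 9: 2513 + 338 = 2851
transaction 10: 2851 + 338 = 3189
transaction 11: 3189 + 338 = 3527
transaction 12: 3527 + 338 = 3865

147, 485, 823, 1161, 1499, 1837, 2175, 2513, 2851, 3189, 3527, 3865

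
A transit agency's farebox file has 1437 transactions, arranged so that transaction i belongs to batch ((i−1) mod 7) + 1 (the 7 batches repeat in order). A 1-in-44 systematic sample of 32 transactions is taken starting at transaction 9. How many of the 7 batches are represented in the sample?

7

Consecutive selections differ by k = 44, so their batch numbers differ by 44 mod 7 = 2.
gcd(44, 7) = 1, so the sample visits 7/1 = 7 distinct residues mod 7.
Start 9 is batch 2; the batches hit are 1, 2, 3, 4, 5, 6, 7.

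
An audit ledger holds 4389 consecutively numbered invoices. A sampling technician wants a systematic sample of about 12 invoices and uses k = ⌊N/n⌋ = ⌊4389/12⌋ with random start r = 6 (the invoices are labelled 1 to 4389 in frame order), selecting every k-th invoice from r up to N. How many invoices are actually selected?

k = ⌊4389/12⌋ = 365
Achieved size = ⌊(4389 − 6)/365⌋ + 1 = ⌊4383/365⌋ + 1 = 12 + 1 = 13
(last selection: 6 + 12×365 = 4386 ≤ 4389; next would be 4751 > 4389)

13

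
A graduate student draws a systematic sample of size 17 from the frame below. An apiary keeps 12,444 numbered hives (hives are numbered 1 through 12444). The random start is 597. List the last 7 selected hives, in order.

k = N/n = 12444/17 = 732
11th selection = 597 + 10×732 = 7917
12th: 7917 + 732 = 8649
13th: 8649 + 732 = 9381
14th: 9381 + 732 = 10113
15th: 10113 + 732 = 10845
16th: 10845 + 732 = 11577
17th: 11577 + 732 = 12309

7917, 8649, 9381, 10113, 10845, 11577, 12309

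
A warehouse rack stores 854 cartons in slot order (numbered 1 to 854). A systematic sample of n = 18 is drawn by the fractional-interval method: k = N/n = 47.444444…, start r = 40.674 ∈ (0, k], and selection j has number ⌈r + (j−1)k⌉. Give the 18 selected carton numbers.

j=1: r + 0k = 40.674 → ⌈·⌉ = 41
j=2: r + 1k = 88.118444… → ⌈·⌉ = 89
j=3: r + 2k = 135.562888… → ⌈·⌉ = 136
j=4: r + 3k = 183.007333… → ⌈·⌉ = 184
j=5: r + 4k = 230.451777… → ⌈·⌉ = 231
j=6: r + 5k = 277.896222… → ⌈·⌉ = 278
j=7: r + 6k = 325.340666… → ⌈·⌉ = 326
j=8: r + 7k = 372.785111… → ⌈·⌉ = 373
j=9: r + 8k = 420.229555… → ⌈·⌉ = 421
j=10: r + 9k = 467.674 → ⌈·⌉ = 468
j=11: r + 10k = 515.118444… → ⌈·⌉ = 516
j=12: r + 11k = 562.562888… → ⌈·⌉ = 563
j=13: r + 12k = 610.007333… → ⌈·⌉ = 611
j=14: r + 13k = 657.451777… → ⌈·⌉ = 658
j=15: r + 14k = 704.896222… → ⌈·⌉ = 705
j=16: r + 15k = 752.340666… → ⌈·⌉ = 753
j=17: r + 16k = 799.785111… → ⌈·⌉ = 800
j=18: r + 17k = 847.229555… → ⌈·⌉ = 848

41, 89, 136, 184, 231, 278, 326, 373, 421, 468, 516, 563, 611, 658, 705, 753, 800, 848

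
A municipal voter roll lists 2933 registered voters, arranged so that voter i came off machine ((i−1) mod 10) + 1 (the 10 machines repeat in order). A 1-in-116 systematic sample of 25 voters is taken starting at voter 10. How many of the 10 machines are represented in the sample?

5

Consecutive selections differ by k = 116, so their machine numbers differ by 116 mod 10 = 6.
gcd(116, 10) = 2, so the sample visits 10/2 = 5 distinct residues mod 10.
Start 10 is machine 10; the machines hit are 2, 4, 6, 8, 10.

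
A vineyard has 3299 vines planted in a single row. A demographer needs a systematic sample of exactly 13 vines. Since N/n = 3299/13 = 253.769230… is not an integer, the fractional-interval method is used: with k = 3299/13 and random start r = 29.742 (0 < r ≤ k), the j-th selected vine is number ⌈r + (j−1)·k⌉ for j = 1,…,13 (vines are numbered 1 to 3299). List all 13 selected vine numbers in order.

30, 284, 538, 792, 1045, 1299, 1553, 1807, 2060, 2314, 2568, 2822, 3075

j=1: r + 0k = 29.742 → ⌈·⌉ = 30
j=2: r + 1k = 283.511230… → ⌈·⌉ = 284
j=3: r + 2k = 537.280461… → ⌈·⌉ = 538
j=4: r + 3k = 791.049692… → ⌈·⌉ = 792
j=5: r + 4k = 1044.818923… → ⌈·⌉ = 1045
j=6: r + 5k = 1298.588153… → ⌈·⌉ = 1299
j=7: r + 6k = 1552.357384… → ⌈·⌉ = 1553
j=8: r + 7k = 1806.126615… → ⌈·⌉ = 1807
j=9: r + 8k = 2059.895846… → ⌈·⌉ = 2060
j=10: r + 9k = 2313.665076… → ⌈·⌉ = 2314
j=11: r + 10k = 2567.434307… → ⌈·⌉ = 2568
j=12: r + 11k = 2821.203538… → ⌈·⌉ = 2822
j=13: r + 12k = 3074.972769… → ⌈·⌉ = 3075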